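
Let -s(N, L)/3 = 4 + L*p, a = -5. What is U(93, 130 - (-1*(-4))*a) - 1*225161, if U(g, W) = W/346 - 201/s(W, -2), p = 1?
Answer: -77893965/346 ≈ -2.2513e+5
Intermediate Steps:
s(N, L) = -12 - 3*L (s(N, L) = -3*(4 + L*1) = -3*(4 + L) = -12 - 3*L)
U(g, W) = 67/2 + W/346 (U(g, W) = W/346 - 201/(-12 - 3*(-2)) = W*(1/346) - 201/(-12 + 6) = W/346 - 201/(-6) = W/346 - 201*(-1/6) = W/346 + 67/2 = 67/2 + W/346)
U(93, 130 - (-1*(-4))*a) - 1*225161 = (67/2 + (130 - (-1*(-4))*(-5))/346) - 1*225161 = (67/2 + (130 - 4*(-5))/346) - 225161 = (67/2 + (130 - 1*(-20))/346) - 225161 = (67/2 + (130 + 20)/346) - 225161 = (67/2 + (1/346)*150) - 225161 = (67/2 + 75/173) - 225161 = 11741/346 - 225161 = -77893965/346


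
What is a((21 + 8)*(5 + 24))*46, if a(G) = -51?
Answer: -2346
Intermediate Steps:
a((21 + 8)*(5 + 24))*46 = -51*46 = -2346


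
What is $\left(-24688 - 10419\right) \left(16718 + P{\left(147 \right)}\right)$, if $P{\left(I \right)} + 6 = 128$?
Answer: $-591201880$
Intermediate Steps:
$P{\left(I \right)} = 122$ ($P{\left(I \right)} = -6 + 128 = 122$)
$\left(-24688 - 10419\right) \left(16718 + P{\left(147 \right)}\right) = \left(-24688 - 10419\right) \left(16718 + 122\right) = \left(-35107\right) 16840 = -591201880$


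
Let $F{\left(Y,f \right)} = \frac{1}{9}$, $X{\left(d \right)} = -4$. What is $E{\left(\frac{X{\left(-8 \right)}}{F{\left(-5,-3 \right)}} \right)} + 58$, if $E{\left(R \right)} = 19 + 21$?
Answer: $98$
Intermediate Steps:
$F{\left(Y,f \right)} = \frac{1}{9}$
$E{\left(R \right)} = 40$
$E{\left(\frac{X{\left(-8 \right)}}{F{\left(-5,-3 \right)}} \right)} + 58 = 40 + 58 = 98$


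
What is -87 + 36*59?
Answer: 2037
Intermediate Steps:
-87 + 36*59 = -87 + 2124 = 2037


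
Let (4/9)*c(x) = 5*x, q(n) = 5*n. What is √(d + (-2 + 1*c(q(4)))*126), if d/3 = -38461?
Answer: 23*I*√165 ≈ 295.44*I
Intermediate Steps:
d = -115383 (d = 3*(-38461) = -115383)
c(x) = 45*x/4 (c(x) = 9*(5*x)/4 = 45*x/4)
√(d + (-2 + 1*c(q(4)))*126) = √(-115383 + (-2 + 1*(45*(5*4)/4))*126) = √(-115383 + (-2 + 1*((45/4)*20))*126) = √(-115383 + (-2 + 1*225)*126) = √(-115383 + (-2 + 225)*126) = √(-115383 + 223*126) = √(-115383 + 28098) = √(-87285) = 23*I*√165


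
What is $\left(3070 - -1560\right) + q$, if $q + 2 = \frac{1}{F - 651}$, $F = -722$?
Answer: $\frac{6354243}{1373} \approx 4628.0$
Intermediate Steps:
$q = - \frac{2747}{1373}$ ($q = -2 + \frac{1}{-722 - 651} = -2 + \frac{1}{-1373} = -2 - \frac{1}{1373} = - \frac{2747}{1373} \approx -2.0007$)
$\left(3070 - -1560\right) + q = \left(3070 - -1560\right) - \frac{2747}{1373} = \left(3070 + 1560\right) - \frac{2747}{1373} = 4630 - \frac{2747}{1373} = \frac{6354243}{1373}$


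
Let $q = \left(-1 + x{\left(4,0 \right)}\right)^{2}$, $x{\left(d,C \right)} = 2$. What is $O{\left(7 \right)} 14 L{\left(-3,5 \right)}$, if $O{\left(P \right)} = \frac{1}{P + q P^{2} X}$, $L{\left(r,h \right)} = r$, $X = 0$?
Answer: $-6$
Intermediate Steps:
$q = 1$ ($q = \left(-1 + 2\right)^{2} = 1^{2} = 1$)
$O{\left(P \right)} = \frac{1}{P}$ ($O{\left(P \right)} = \frac{1}{P + 1 P^{2} \cdot 0} = \frac{1}{P + P^{2} \cdot 0} = \frac{1}{P + 0} = \frac{1}{P}$)
$O{\left(7 \right)} 14 L{\left(-3,5 \right)} = \frac{1}{7} \cdot 14 \left(-3\right) = 2 \left(-3\right) = -6$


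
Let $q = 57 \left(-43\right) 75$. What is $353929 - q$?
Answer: $537754$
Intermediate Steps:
$q = -183825$ ($q = \left(-2451\right) 75 = -183825$)
$353929 - q = 353929 - -183825 = 353929 + 183825 = 537754$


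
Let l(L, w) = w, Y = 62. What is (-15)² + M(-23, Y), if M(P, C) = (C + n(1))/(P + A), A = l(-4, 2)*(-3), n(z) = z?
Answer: 6462/29 ≈ 222.83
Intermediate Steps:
A = -6 (A = 2*(-3) = -6)
M(P, C) = (1 + C)/(-6 + P) (M(P, C) = (C + 1)/(P - 6) = (1 + C)/(-6 + P))
(-15)² + M(-23, Y) = (-15)² + (1 + 62)/(-6 - 23) = 225 + 63/(-29) = 225 - 1/29*63 = 225 - 63/29 = 6462/29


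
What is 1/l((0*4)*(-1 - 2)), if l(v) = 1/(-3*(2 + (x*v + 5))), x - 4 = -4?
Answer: -21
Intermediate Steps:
x = 0 (x = 4 - 4 = 0)
l(v) = -1/21 (l(v) = 1/(-3*(2 + (0*v + 5))) = 1/(-3*(2 + (0 + 5))) = 1/(-3*(2 + 5)) = 1/(-3*7) = 1/(-21) = -1/21)
1/l((0*4)*(-1 - 2)) = 1/(-1/21) = -21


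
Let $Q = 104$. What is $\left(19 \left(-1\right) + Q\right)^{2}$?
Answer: $7225$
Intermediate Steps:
$\left(19 \left(-1\right) + Q\right)^{2} = \left(19 \left(-1\right) + 104\right)^{2} = \left(-19 + 104\right)^{2} = 85^{2} = 7225$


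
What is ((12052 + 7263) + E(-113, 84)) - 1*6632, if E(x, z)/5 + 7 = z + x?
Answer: 12503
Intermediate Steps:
E(x, z) = -35 + 5*x + 5*z (E(x, z) = -35 + 5*(z + x) = -35 + 5*(x + z) = -35 + (5*x + 5*z) = -35 + 5*x + 5*z)
((12052 + 7263) + E(-113, 84)) - 1*6632 = ((12052 + 7263) + (-35 + 5*(-113) + 5*84)) - 1*6632 = (19315 + (-35 - 565 + 420)) - 6632 = (19315 - 180) - 6632 = 19135 - 6632 = 12503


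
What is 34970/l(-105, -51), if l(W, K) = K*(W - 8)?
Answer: 34970/5763 ≈ 6.0680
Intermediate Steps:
l(W, K) = K*(-8 + W)
34970/l(-105, -51) = 34970/((-51*(-8 - 105))) = 34970/((-51*(-113))) = 34970/5763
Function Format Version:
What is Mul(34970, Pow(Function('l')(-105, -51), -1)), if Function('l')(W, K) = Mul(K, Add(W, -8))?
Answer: Rational(34970, 5763) ≈ 6.0680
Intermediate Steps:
Function('l')(W, K) = Mul(K, Add(-8, W))
Mul(34970, Pow(Function('l')(-105, -51), -1)) = Mul(34970, Pow(Mul(-51, Add(-8, -105)), -1)) = Mul(34970, Pow(Mul(-51, -113), -1)) = Mul(34970, Pow(5763, -1)) = Mul(34970, Rational(1, 5763)) = Rational(34970, 5763)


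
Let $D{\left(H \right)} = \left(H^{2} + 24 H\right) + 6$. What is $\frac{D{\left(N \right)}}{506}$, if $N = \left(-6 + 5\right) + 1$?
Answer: $\frac{3}{253} \approx 0.011858$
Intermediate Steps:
$N = 0$ ($N = -1 + 1 = 0$)
$D{\left(H \right)} = 6 + H^{2} + 24 H$
$\frac{D{\left(N \right)}}{506} = \frac{6 + 0^{2} + 24 \cdot 0}{506} = \left(6 + 0 + 0\right) \frac{1}{506} = 6 \cdot \frac{1}{506} = \frac{3}{253}$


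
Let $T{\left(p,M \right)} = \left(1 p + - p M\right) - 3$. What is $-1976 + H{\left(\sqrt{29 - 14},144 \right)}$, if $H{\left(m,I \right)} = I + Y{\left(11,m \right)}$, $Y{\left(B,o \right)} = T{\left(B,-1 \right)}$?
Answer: $-1813$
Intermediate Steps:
$T{\left(p,M \right)} = -3 + p - M p$ ($T{\left(p,M \right)} = \left(p - M p\right) - 3 = -3 + p - M p$)
$Y{\left(B,o \right)} = -3 + 2 B$ ($Y{\left(B,o \right)} = -3 + B - - B = -3 + B + B = -3 + 2 B$)
$H{\left(m,I \right)} = 19 + I$ ($H{\left(m,I \right)} = I + \left(-3 + 2 \cdot 11\right) = I + \left(-3 + 22\right) = I + 19 = 19 + I$)
$-1976 + H{\left(\sqrt{29 - 14},144 \right)} = -1976 + \left(19 + 144\right) = -1976 + 163 = -1813$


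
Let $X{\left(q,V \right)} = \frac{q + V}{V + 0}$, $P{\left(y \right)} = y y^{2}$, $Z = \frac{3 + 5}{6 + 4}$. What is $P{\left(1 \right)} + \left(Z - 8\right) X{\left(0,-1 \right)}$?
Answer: $- \frac{31}{5} \approx -6.2$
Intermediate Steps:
$Z = \frac{4}{5}$ ($Z = \frac{8}{10} = 8 \cdot \frac{1}{10} = \frac{4}{5} \approx 0.8$)
$P{\left(y \right)} = y^{3}$
$X{\left(q,V \right)} = \frac{V + q}{V}$
$P{\left(1 \right)} + \left(Z - 8\right) X{\left(0,-1 \right)} = 1^{3} + \left(\frac{4}{5} - 8\right) \frac{-1 + 0}{-1} = 1 - \frac{36 \left(\left(-1\right) \left(-1\right)\right)}{5} = 1 - \frac{36}{5} = - \frac{31}{5}$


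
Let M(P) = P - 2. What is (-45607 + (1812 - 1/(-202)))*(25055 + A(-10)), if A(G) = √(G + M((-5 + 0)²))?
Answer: -221651287395/202 - 8846589*√13/202 ≈ -1.0974e+9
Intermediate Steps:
M(P) = -2 + P
A(G) = √(23 + G) (A(G) = √(G + (-2 + (-5 + 0)²)) = √(G + (-2 + (-5)²)) = √(G + (-2 + 25)) = √(G + 23) = √(23 + G))
(-45607 + (1812 - 1/(-202)))*(25055 + A(-10)) = (-45607 + (1812 - 1/(-202)))*(25055 + √(23 - 10)) = (-45607 + (1812 - 1*(-1/202)))*(25055 + √13) = (-45607 + (1812 + 1/202))*(25055 + √13) = (-45607 + 366025/202)*(25055 + √13) = -8846589*(25055 + √13)/202 = -221651287395/202 - 8846589*√13/202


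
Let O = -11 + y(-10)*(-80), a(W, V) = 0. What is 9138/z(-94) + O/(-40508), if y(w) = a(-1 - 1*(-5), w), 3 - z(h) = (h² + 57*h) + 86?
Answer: -123374311/48082996 ≈ -2.5659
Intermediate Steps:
z(h) = -83 - h² - 57*h (z(h) = 3 - ((h² + 57*h) + 86) = 3 - (86 + h² + 57*h) = 3 + (-86 - h² - 57*h) = -83 - h² - 57*h)
y(w) = 0
O = -11 (O = -11 + 0*(-80) = -11 + 0 = -11)
9138/z(-94) + O/(-40508) = 9138/(-83 - 1*(-94)² - 57*(-94)) - 11/(-40508) = 9138/(-83 - 1*8836 + 5358) - 11*(-1/40508) = 9138/(-83 - 8836 + 5358) + 11/40508 = 9138/(-3561) + 11/40508 = 9138*(-1/3561) + 11/40508 = -3046/1187 + 11/40508 = -123374311/48082996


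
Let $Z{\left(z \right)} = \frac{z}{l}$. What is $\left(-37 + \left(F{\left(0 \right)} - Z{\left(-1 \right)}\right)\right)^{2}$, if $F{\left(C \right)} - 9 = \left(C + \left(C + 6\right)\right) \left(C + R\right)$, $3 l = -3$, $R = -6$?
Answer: $4225$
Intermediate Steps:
$l = -1$ ($l = \frac{1}{3} \left(-3\right) = -1$)
$F{\left(C \right)} = 9 + \left(-6 + C\right) \left(6 + 2 C\right)$ ($F{\left(C \right)} = 9 + \left(C + \left(C + 6\right)\right) \left(C - 6\right) = 9 + \left(C + \left(6 + C\right)\right) \left(-6 + C\right) = 9 + \left(6 + 2 C\right) \left(-6 + C\right) = 9 + \left(-6 + C\right) \left(6 + 2 C\right)$)
$Z{\left(z \right)} = - z$ ($Z{\left(z \right)} = \frac{z}{-1} = z \left(-1\right) = - z$)
$\left(-37 + \left(F{\left(0 \right)} - Z{\left(-1 \right)}\right)\right)^{2} = \left(-37 - \left(27 + 0 + 1\right)\right)^{2} = \left(-37 + \left(\left(-27 + 0 + 2 \cdot 0\right) - 1\right)\right)^{2} = \left(-37 + \left(\left(-27 + 0 + 0\right) - 1\right)\right)^{2} = \left(-37 - 28\right)^{2} = \left(-65\right)^{2} = 4225$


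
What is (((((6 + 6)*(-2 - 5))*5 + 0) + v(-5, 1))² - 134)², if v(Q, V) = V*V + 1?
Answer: 30481668100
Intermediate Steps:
v(Q, V) = 1 + V² (v(Q, V) = V² + 1 = 1 + V²)
(((((6 + 6)*(-2 - 5))*5 + 0) + v(-5, 1))² - 134)² = (((((6 + 6)*(-2 - 5))*5 + 0) + (1 + 1²))² - 134)² = ((((12*(-7))*5 + 0) + (1 + 1))² - 134)² = (((-84*5 + 0) + 2)² - 134)² = (((-420 + 0) + 2)² - 134)² = ((-420 + 2)² - 134)² = ((-418)² - 134)² = (174724 - 134)² = 174590² = 30481668100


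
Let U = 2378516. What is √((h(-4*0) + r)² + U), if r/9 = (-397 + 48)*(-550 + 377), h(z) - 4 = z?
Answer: 25*√472452285 ≈ 5.4340e+5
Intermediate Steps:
h(z) = 4 + z
r = 543393 (r = 9*((-397 + 48)*(-550 + 377)) = 9*(-349*(-173)) = 9*60377 = 543393)
√((h(-4*0) + r)² + U) = √(((4 - 4*0) + 543393)² + 2378516) = √(((4 + 0) + 543393)² + 2378516) = √((4 + 543393)² + 2378516) = √(543397² + 2378516) = √(295280299609 + 2378516) = √295282678125 = 25*√472452285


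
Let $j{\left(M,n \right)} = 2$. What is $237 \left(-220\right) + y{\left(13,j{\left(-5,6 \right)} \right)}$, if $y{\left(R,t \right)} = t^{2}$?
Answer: $-52136$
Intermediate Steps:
$237 \left(-220\right) + y{\left(13,j{\left(-5,6 \right)} \right)} = 237 \left(-220\right) + 2^{2} = -52140 + 4 = -52136$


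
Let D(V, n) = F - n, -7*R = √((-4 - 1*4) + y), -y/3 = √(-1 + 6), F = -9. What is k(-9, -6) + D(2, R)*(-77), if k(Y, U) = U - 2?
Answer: 685 - 11*√(-8 - 3*√5) ≈ 685.0 - 42.186*I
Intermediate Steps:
y = -3*√5 (y = -3*√(-1 + 6) = -3*√5 ≈ -6.7082)
k(Y, U) = -2 + U
R = -√(-8 - 3*√5)/7 (R = -√((-4 - 1*4) - 3*√5)/7 = -√((-4 - 4) - 3*√5)/7 = -√(-8 - 3*√5)/7 ≈ -0.54788*I)
D(V, n) = -9 - n
k(-9, -6) + D(2, R)*(-77) = (-2 - 6) + (-9 - (-1)*I*√(8 + 3*√5)/7)*(-77) = -8 + (-9 + I*√(8 + 3*√5)/7)*(-77) = -8 + (693 - 11*I*√(8 + 3*√5)) = 685 - 11*I*√(8 + 3*√5)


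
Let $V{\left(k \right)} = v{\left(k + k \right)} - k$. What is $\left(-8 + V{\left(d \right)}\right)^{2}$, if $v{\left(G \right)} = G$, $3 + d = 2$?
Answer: $81$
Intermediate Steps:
$d = -1$ ($d = -3 + 2 = -1$)
$V{\left(k \right)} = k$ ($V{\left(k \right)} = \left(k + k\right) - k = 2 k - k = k$)
$\left(-8 + V{\left(d \right)}\right)^{2} = \left(-8 - 1\right)^{2} = \left(-9\right)^{2} = 81$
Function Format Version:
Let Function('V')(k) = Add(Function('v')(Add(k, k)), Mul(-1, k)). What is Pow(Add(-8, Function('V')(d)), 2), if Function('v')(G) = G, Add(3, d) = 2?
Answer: 81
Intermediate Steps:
d = -1 (d = Add(-3, 2) = -1)
Function('V')(k) = k (Function('V')(k) = Add(Add(k, k), Mul(-1, k)) = Add(Mul(2, k), Mul(-1, k)) = k)
Pow(Add(-8, Function('V')(d)), 2) = Pow(Add(-8, -1), 2) = Pow(-9, 2) = 81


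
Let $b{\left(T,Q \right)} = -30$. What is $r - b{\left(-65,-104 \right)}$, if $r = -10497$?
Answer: $-10467$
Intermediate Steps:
$r - b{\left(-65,-104 \right)} = -10497 - -30 = -10497 + 30 = -10467$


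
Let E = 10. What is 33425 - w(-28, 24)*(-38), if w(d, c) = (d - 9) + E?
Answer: 32399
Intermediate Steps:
w(d, c) = 1 + d (w(d, c) = (d - 9) + 10 = (-9 + d) + 10 = 1 + d)
33425 - w(-28, 24)*(-38) = 33425 - (1 - 28)*(-38) = 33425 - (-27)*(-38) = 33425 - 1*1026 = 33425 - 1026 = 32399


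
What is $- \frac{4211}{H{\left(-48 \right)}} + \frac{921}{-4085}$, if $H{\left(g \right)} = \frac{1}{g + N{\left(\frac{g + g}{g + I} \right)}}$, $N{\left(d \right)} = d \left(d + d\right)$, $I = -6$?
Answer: $\frac{58073657959}{330885} \approx 1.7551 \cdot 10^{5}$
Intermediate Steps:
$N{\left(d \right)} = 2 d^{2}$ ($N{\left(d \right)} = d 2 d = 2 d^{2}$)
$H{\left(g \right)} = \frac{1}{g + \frac{8 g^{2}}{\left(-6 + g\right)^{2}}}$ ($H{\left(g \right)} = \frac{1}{g + 2 \left(\frac{g + g}{g - 6}\right)^{2}} = \frac{1}{g + 2 \left(\frac{2 g}{-6 + g}\right)^{2}} = \frac{1}{g + 2 \frac{4 g^{2}}{\left(-6 + g\right)^{2}}} = \frac{1}{g + \frac{8 g^{2}}{\left(-6 + g\right)^{2}}}$)
$- \frac{4211}{H{\left(-48 \right)}} + \frac{921}{-4085} = - \frac{4211}{\frac{1}{-48} \left(-6 - 48\right)^{2} \frac{1}{\left(-6 - 48\right)^{2} + 8 \left(-48\right)}} + \frac{921}{-4085} = - \frac{4211}{\left(- \frac{1}{48}\right) \left(-54\right)^{2} \frac{1}{\left(-54\right)^{2} - 384}} + 921 \left(- \frac{1}{4085}\right) = - \frac{4211}{\left(- \frac{1}{48}\right) 2916 \frac{1}{2916 - 384}} - \frac{921}{4085} = - \frac{4211}{\left(- \frac{1}{48}\right) 2916 \cdot \frac{1}{2532}} - \frac{921}{4085} = - \frac{4211}{- \frac{81}{3376}} - \frac{921}{4085} = \left(-4211\right) \left(- \frac{3376}{81}\right) - \frac{921}{4085} = \frac{14216336}{81} - \frac{921}{4085} = \frac{58073657959}{330885}$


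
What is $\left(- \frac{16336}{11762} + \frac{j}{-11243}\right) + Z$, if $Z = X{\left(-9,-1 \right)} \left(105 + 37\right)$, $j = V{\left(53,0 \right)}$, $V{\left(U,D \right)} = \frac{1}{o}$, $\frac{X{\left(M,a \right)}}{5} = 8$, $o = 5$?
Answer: $\frac{1877351187199}{330600415} \approx 5678.6$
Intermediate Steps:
$X{\left(M,a \right)} = 40$ ($X{\left(M,a \right)} = 5 \cdot 8 = 40$)
$V{\left(U,D \right)} = \frac{1}{5}$
$j = \frac{1}{5} \approx 0.2$
$Z = 5680$ ($Z = 40 \left(105 + 37\right) = 40 \cdot 142 = 5680$)
$\left(- \frac{16336}{11762} + \frac{j}{-11243}\right) + Z = \left(- \frac{16336}{11762} + \frac{1}{5 \left(-11243\right)}\right) + 5680 = \left(\left(-16336\right) \frac{1}{11762} + \frac{1}{5} \left(- \frac{1}{11243}\right)\right) + 5680 = \left(- \frac{8168}{5881} - \frac{1}{56215}\right) + 5680 = - \frac{459170001}{330600415} + 5680 = \frac{1877351187199}{330600415}$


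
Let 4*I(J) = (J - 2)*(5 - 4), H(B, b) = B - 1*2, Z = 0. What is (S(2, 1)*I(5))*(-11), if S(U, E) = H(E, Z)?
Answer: 33/4 ≈ 8.2500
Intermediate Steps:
H(B, b) = -2 + B (H(B, b) = B - 2 = -2 + B)
S(U, E) = -2 + E
I(J) = -1/2 + J/4 (I(J) = ((J - 2)*(5 - 4))/4 = ((-2 + J)*1)/4 = (-2 + J)/4 = -1/2 + J/4)
(S(2, 1)*I(5))*(-11) = ((-2 + 1)*(-1/2 + (1/4)*5))*(-11) = -(-1/2 + 5/4)*(-11) = -1*3/4*(-11) = -3/4*(-11) = 33/4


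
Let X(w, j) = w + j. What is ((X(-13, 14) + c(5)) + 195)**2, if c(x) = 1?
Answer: 38809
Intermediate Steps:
X(w, j) = j + w
((X(-13, 14) + c(5)) + 195)**2 = (((14 - 13) + 1) + 195)**2 = ((1 + 1) + 195)**2 = (2 + 195)**2 = 197**2 = 38809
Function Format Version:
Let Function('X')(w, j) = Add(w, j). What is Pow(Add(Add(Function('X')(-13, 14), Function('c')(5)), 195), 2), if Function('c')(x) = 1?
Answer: 38809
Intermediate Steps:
Function('X')(w, j) = Add(j, w)
Pow(Add(Add(Function('X')(-13, 14), Function('c')(5)), 195), 2) = Pow(Add(Add(Add(14, -13), 1), 195), 2) = Pow(Add(Add(1, 1), 195), 2) = Pow(Add(2, 195), 2) = Pow(197, 2) = 38809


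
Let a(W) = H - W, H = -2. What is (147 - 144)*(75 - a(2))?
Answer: 237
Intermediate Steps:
a(W) = -2 - W
(147 - 144)*(75 - a(2)) = (147 - 144)*(75 - (-2 - 1*2)) = 3*(75 - (-2 - 2)) = 3*(75 - 1*(-4)) = 3*(75 + 4) = 3*79 = 237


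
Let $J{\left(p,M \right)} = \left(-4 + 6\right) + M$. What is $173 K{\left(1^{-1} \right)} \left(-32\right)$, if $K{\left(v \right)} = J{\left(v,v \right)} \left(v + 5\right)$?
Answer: $-99648$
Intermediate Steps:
$J{\left(p,M \right)} = 2 + M$
$K{\left(v \right)} = \left(2 + v\right) \left(5 + v\right)$ ($K{\left(v \right)} = \left(2 + v\right) \left(v + 5\right) = \left(2 + v\right) \left(5 + v\right)$)
$173 K{\left(1^{-1} \right)} \left(-32\right) = 173 \left(2 + 1^{-1}\right) \left(5 + 1^{-1}\right) \left(-32\right) = 173 \left(2 + 1\right) \left(5 + 1\right) \left(-32\right) = 173 \cdot 3 \cdot 6 \left(-32\right) = 173 \cdot 18 \left(-32\right) = 3114 \left(-32\right) = -99648$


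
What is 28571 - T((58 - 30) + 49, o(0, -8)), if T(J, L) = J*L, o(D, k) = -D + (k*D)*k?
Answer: 28571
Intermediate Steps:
o(D, k) = -D + D*k**2 (o(D, k) = -D + (D*k)*k = -D + D*k**2)
28571 - T((58 - 30) + 49, o(0, -8)) = 28571 - ((58 - 30) + 49)*0*(-1 + (-8)**2) = 28571 - (28 + 49)*0*(-1 + 64) = 28571 - 77*0*63 = 28571 - 77*0 = 28571 - 1*0 = 28571 + 0 = 28571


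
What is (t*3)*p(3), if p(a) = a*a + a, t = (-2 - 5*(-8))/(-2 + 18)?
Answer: 171/2 ≈ 85.500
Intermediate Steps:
t = 19/8 (t = (-2 + 40)/16 = 38*(1/16) = 19/8 ≈ 2.3750)
p(a) = a + a² (p(a) = a² + a = a + a²)
(t*3)*p(3) = ((19/8)*3)*(3*(1 + 3)) = 57*(3*4)/8 = (57/8)*12 = 171/2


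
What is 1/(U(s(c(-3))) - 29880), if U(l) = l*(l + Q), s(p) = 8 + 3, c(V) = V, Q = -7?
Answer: -1/29836 ≈ -3.3517e-5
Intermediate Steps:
s(p) = 11
U(l) = l*(-7 + l) (U(l) = l*(l - 7) = l*(-7 + l))
1/(U(s(c(-3))) - 29880) = 1/(11*(-7 + 11) - 29880) = 1/(11*4 - 29880) = 1/(44 - 29880) = 1/(-29836) = -1/29836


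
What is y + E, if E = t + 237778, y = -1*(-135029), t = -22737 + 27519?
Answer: 377589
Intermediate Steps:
t = 4782
y = 135029
E = 242560 (E = 4782 + 237778 = 242560)
y + E = 135029 + 242560 = 377589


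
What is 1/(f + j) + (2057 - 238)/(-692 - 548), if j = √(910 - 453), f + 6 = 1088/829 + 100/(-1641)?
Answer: -1451618068781593439/996986610106642040 + 1850658231321*√457/804021459763421 ≈ -1.4068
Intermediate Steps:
f = -6459826/1360389 (f = -6 + (1088/829 + 100/(-1641)) = -6 + (1088*(1/829) + 100*(-1/1641)) = -6 + (1088/829 - 100/1641) = -6 + 1702508/1360389 = -6459826/1360389 ≈ -4.7485)
j = √457 ≈ 21.378
1/(f + j) + (2057 - 238)/(-692 - 548) = 1/(-6459826/1360389 + √457) + (2057 - 238)/(-692 - 548) = 1/(-6459826/1360389 + √457) + 1819/(-1240) = 1/(-6459826/1360389 + √457) + 1819*(-1/1240) = 1/(-6459826/1360389 + √457) - 1819/1240 = -1819/1240 + 1/(-6459826/1360389 + √457)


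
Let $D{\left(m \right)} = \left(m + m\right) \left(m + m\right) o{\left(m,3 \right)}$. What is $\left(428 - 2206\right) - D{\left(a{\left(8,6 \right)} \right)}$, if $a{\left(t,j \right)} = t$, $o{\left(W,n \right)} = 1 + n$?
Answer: $-2802$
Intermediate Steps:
$D{\left(m \right)} = 16 m^{2}$ ($D{\left(m \right)} = \left(m + m\right) \left(m + m\right) \left(1 + 3\right) = 2 m 2 m 4 = 4 m^{2} \cdot 4 = 16 m^{2}$)
$\left(428 - 2206\right) - D{\left(a{\left(8,6 \right)} \right)} = \left(428 - 2206\right) - 16 \cdot 8^{2} = -1778 - 16 \cdot 64 = -1778 - 1024 = -2802$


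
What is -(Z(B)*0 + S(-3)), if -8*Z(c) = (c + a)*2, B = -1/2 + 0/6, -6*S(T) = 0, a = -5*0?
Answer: 0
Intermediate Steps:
a = 0
S(T) = 0 (S(T) = -⅙*0 = 0)
B = -½ (B = -1*½ + 0*(⅙) = -½ + 0 = -½ ≈ -0.50000)
Z(c) = -c/4 (Z(c) = -(c + 0)*2/8 = -c*2/8 = -c/4)
-(Z(B)*0 + S(-3)) = -(-¼*(-½)*0 + 0) = -((⅛)*0 + 0) = -(0 + 0) = -1*0 = 0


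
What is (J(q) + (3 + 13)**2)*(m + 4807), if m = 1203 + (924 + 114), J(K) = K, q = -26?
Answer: 1621040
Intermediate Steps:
m = 2241 (m = 1203 + 1038 = 2241)
(J(q) + (3 + 13)**2)*(m + 4807) = (-26 + (3 + 13)**2)*(2241 + 4807) = (-26 + 16**2)*7048 = (-26 + 256)*7048 = 230*7048 = 1621040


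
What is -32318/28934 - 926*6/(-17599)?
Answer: -204003589/254604733 ≈ -0.80126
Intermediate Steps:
-32318/28934 - 926*6/(-17599) = -32318*1/28934 - 5556*(-1/17599) = -16159/14467 + 5556/17599 = -204003589/254604733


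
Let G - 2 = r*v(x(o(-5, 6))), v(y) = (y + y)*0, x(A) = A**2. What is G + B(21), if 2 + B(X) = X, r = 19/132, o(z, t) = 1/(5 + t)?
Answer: 21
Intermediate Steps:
r = 19/132 (r = 19*(1/132) = 19/132 ≈ 0.14394)
B(X) = -2 + X
v(y) = 0 (v(y) = (2*y)*0 = 0)
G = 2 (G = 2 + (19/132)*0 = 2 + 0 = 2)
G + B(21) = 2 + (-2 + 21) = 2 + 19 = 21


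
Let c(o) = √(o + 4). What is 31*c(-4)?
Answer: 0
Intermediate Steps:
c(o) = √(4 + o)
31*c(-4) = 31*√(4 - 4) = 31*√0 = 31*0 = 0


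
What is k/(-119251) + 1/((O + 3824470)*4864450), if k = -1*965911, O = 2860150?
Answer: 31408527754215568251/3877684738260509000 ≈ 8.0998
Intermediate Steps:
k = -965911
k/(-119251) + 1/((O + 3824470)*4864450) = -965911/(-119251) + 1/((2860150 + 3824470)*4864450) = -965911*(-1/119251) + (1/4864450)/6684620 = 965911/119251 + (1/6684620)*(1/4864450) = 965911/119251 + 1/32516999759000 = 31408527754215568251/3877684738260509000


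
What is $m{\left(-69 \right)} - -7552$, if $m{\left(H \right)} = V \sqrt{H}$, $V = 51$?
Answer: $7552 + 51 i \sqrt{69} \approx 7552.0 + 423.64 i$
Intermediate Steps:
$m{\left(H \right)} = 51 \sqrt{H}$
$m{\left(-69 \right)} - -7552 = 51 \sqrt{-69} - -7552 = 51 i \sqrt{69} + \left(-14698 + 22250\right) = 51 i \sqrt{69} + 7552 = 7552 + 51 i \sqrt{69}$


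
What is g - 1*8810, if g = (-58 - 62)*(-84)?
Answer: 1270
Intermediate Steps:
g = 10080 (g = -120*(-84) = 10080)
g - 1*8810 = 10080 - 1*8810 = 10080 - 8810 = 1270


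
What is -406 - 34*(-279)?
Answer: 9080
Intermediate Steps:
-406 - 34*(-279) = -406 + 9486 = 9080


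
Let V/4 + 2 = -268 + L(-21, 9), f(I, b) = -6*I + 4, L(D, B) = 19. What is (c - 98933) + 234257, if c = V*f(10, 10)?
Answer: 191548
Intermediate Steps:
f(I, b) = 4 - 6*I
V = -1004 (V = -8 + 4*(-268 + 19) = -8 + 4*(-249) = -8 - 996 = -1004)
c = 56224 (c = -1004*(4 - 6*10) = -1004*(4 - 60) = -1004*(-56) = 56224)
(c - 98933) + 234257 = (56224 - 98933) + 234257 = -42709 + 234257 = 191548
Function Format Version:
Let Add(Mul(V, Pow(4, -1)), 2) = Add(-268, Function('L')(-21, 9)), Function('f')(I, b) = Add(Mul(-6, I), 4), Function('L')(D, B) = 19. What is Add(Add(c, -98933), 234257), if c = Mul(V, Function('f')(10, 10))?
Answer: 191548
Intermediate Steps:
Function('f')(I, b) = Add(4, Mul(-6, I))
V = -1004 (V = Add(-8, Mul(4, Add(-268, 19))) = Add(-8, Mul(4, -249)) = Add(-8, -996) = -1004)
c = 56224 (c = Mul(-1004, Add(4, Mul(-6, 10))) = Mul(-1004, Add(4, -60)) = Mul(-1004, -56) = 56224)
Add(Add(c, -98933), 234257) = Add(Add(56224, -98933), 234257) = Add(-42709, 234257) = 191548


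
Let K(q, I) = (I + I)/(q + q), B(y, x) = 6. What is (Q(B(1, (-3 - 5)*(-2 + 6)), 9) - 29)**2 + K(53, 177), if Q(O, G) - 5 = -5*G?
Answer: 252510/53 ≈ 4764.3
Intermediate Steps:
K(q, I) = I/q (K(q, I) = (2*I)/((2*q)) = (2*I)*(1/(2*q)) = I/q)
Q(O, G) = 5 - 5*G
(Q(B(1, (-3 - 5)*(-2 + 6)), 9) - 29)**2 + K(53, 177) = ((5 - 5*9) - 29)**2 + 177/53 = ((5 - 45) - 29)**2 + 177*(1/53) = (-40 - 29)**2 + 177/53 = (-69)**2 + 177/53 = 4761 + 177/53 = 252510/53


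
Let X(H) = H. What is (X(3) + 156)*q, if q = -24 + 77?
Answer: 8427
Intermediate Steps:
q = 53
(X(3) + 156)*q = (3 + 156)*53 = 159*53 = 8427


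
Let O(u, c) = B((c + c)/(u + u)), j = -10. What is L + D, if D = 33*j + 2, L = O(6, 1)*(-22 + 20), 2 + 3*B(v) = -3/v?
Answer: -944/3 ≈ -314.67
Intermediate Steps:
B(v) = -2/3 - 1/v (B(v) = -2/3 + (-3/v)/3 = -2/3 - 1/v)
O(u, c) = -2/3 - u/c (O(u, c) = -2/3 - 1/((c + c)/(u + u)) = -2/3 - 1/((2*c)/((2*u))) = -2/3 - 1/((2*c)*(1/(2*u))) = -2/3 - 1/(c/u) = -2/3 - u/c)
L = 40/3 (L = (-2/3 - 1*6/1)*(-22 + 20) = (-2/3 - 1*6*1)*(-2) = (-2/3 - 6)*(-2) = -20/3*(-2) = 40/3 ≈ 13.333)
D = -328 (D = 33*(-10) + 2 = -330 + 2 = -328)
L + D = 40/3 - 328 = -944/3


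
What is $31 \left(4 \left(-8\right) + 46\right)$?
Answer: $434$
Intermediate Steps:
$31 \left(4 \left(-8\right) + 46\right) = 31 \left(-32 + 46\right) = 31 \cdot 14 = 434$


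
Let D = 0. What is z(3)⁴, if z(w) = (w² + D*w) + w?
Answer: 20736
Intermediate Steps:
z(w) = w + w² (z(w) = (w² + 0*w) + w = (w² + 0) + w = w² + w = w + w²)
z(3)⁴ = (3*(1 + 3))⁴ = (3*4)⁴ = 12⁴ = 20736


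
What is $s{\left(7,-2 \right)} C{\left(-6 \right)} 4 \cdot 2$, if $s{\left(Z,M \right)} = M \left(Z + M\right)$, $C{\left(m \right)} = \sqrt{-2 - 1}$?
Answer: $- 80 i \sqrt{3} \approx - 138.56 i$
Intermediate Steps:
$C{\left(m \right)} = i \sqrt{3}$ ($C{\left(m \right)} = \sqrt{-3} = i \sqrt{3}$)
$s{\left(Z,M \right)} = M \left(M + Z\right)$
$s{\left(7,-2 \right)} C{\left(-6 \right)} 4 \cdot 2 = - 2 \left(-2 + 7\right) i \sqrt{3} \cdot 4 \cdot 2 = \left(-2\right) 5 i \sqrt{3} \cdot 8 = - 10 i \sqrt{3} \cdot 8 = - 80 i \sqrt{3}$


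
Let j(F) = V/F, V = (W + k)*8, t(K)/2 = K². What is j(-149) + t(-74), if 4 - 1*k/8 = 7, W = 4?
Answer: 1632008/149 ≈ 10953.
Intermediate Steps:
k = -24 (k = 32 - 8*7 = 32 - 56 = -24)
t(K) = 2*K²
V = -160 (V = (4 - 24)*8 = -20*8 = -160)
j(F) = -160/F
j(-149) + t(-74) = -160/(-149) + 2*(-74)² = -160*(-1/149) + 2*5476 = 160/149 + 10952 = 1632008/149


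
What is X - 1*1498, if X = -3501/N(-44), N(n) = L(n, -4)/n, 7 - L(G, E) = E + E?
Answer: 43858/5 ≈ 8771.6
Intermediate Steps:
L(G, E) = 7 - 2*E (L(G, E) = 7 - (E + E) = 7 - 2*E)
N(n) = 15/n (N(n) = (7 - 2*(-4))/n = (7 + 8)/n = 15/n)
X = 51348/5 (X = -3501/(15/(-44)) = -3501/(15*(-1/44)) = -3501/(-15/44) = -3501*(-44/15) = 51348/5 ≈ 10270.)
X - 1*1498 = 51348/5 - 1*1498 = 51348/5 - 1498 = 43858/5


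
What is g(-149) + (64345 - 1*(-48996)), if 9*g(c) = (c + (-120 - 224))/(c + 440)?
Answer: 296839586/2619 ≈ 1.1334e+5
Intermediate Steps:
g(c) = (-344 + c)/(9*(440 + c)) (g(c) = ((c + (-120 - 224))/(c + 440))/9 = ((c - 344)/(440 + c))/9 = ((-344 + c)/(440 + c))/9 = (-344 + c)/(9*(440 + c)))
g(-149) + (64345 - 1*(-48996)) = (-344 - 149)/(9*(440 - 149)) + (64345 - 1*(-48996)) = (1/9)*(-493)/291 + (64345 + 48996) = (1/9)*(1/291)*(-493) + 113341 = -493/2619 + 113341 = 296839586/2619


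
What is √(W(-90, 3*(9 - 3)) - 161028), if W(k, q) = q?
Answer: 3*I*√17890 ≈ 401.26*I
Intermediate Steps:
√(W(-90, 3*(9 - 3)) - 161028) = √(3*(9 - 3) - 161028) = √(3*6 - 161028) = √(18 - 161028) = √(-161010) = 3*I*√17890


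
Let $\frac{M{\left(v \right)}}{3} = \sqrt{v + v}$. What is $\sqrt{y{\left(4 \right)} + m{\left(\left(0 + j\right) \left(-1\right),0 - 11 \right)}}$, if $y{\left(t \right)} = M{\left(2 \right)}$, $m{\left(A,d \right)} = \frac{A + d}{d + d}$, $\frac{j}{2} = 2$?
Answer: $\frac{7 \sqrt{66}}{22} \approx 2.5849$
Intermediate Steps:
$M{\left(v \right)} = 3 \sqrt{2} \sqrt{v}$ ($M{\left(v \right)} = 3 \sqrt{v + v} = 3 \sqrt{2 v} = 3 \sqrt{2} \sqrt{v}$)
$j = 4$ ($j = 2 \cdot 2 = 4$)
$m{\left(A,d \right)} = \frac{A + d}{2 d}$
$y{\left(t \right)} = 6$ ($y{\left(t \right)} = 3 \sqrt{2} \sqrt{2} = 6$)
$\sqrt{y{\left(4 \right)} + m{\left(\left(0 + j\right) \left(-1\right),0 - 11 \right)}} = \sqrt{6 + \frac{\left(0 + 4\right) \left(-1\right) + \left(0 - 11\right)}{2 \left(0 - 11\right)}} = \sqrt{6 + \frac{4 \left(-1\right) - 11}{2 \left(-11\right)}} = \sqrt{6 + \frac{1}{2} \left(- \frac{1}{11}\right) \left(-4 - 11\right)} = \sqrt{6 + \frac{1}{2} \left(- \frac{1}{11}\right) \left(-15\right)} = \sqrt{6 + \frac{15}{22}} = \sqrt{\frac{147}{22}} = \frac{7 \sqrt{66}}{22}$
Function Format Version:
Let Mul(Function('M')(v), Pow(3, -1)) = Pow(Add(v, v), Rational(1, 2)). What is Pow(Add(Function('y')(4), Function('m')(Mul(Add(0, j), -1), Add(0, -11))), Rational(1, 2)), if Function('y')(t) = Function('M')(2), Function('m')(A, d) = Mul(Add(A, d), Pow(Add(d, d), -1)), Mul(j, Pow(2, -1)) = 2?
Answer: Mul(Rational(7, 22), Pow(66, Rational(1, 2))) ≈ 2.5849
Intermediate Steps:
Function('M')(v) = Mul(3, Pow(2, Rational(1, 2)), Pow(v, Rational(1, 2))) (Function('M')(v) = Mul(3, Pow(Add(v, v), Rational(1, 2))) = Mul(3, Pow(Mul(2, v), Rational(1, 2))) = Mul(3, Mul(Pow(2, Rational(1, 2)), Pow(v, Rational(1, 2)))) = Mul(3, Pow(2, Rational(1, 2)), Pow(v, Rational(1, 2))))
j = 4 (j = Mul(2, 2) = 4)
Function('m')(A, d) = Mul(Rational(1, 2), Pow(d, -1), Add(A, d)) (Function('m')(A, d) = Mul(Add(A, d), Pow(Mul(2, d), -1)) = Mul(Add(A, d), Mul(Rational(1, 2), Pow(d, -1))) = Mul(Rational(1, 2), Pow(d, -1), Add(A, d)))
Function('y')(t) = 6 (Function('y')(t) = Mul(3, Pow(2, Rational(1, 2)), Pow(2, Rational(1, 2))) = 6)
Pow(Add(Function('y')(4), Function('m')(Mul(Add(0, j), -1), Add(0, -11))), Rational(1, 2)) = Pow(Add(6, Mul(Rational(1, 2), Pow(Add(0, -11), -1), Add(Mul(Add(0, 4), -1), Add(0, -11)))), Rational(1, 2)) = Pow(Add(6, Mul(Rational(1, 2), Pow(-11, -1), Add(Mul(4, -1), -11))), Rational(1, 2)) = Pow(Add(6, Mul(Rational(1, 2), Rational(-1, 11), Add(-4, -11))), Rational(1, 2)) = Pow(Add(6, Mul(Rational(1, 2), Rational(-1, 11), -15)), Rational(1, 2)) = Pow(Add(6, Rational(15, 22)), Rational(1, 2)) = Pow(Rational(147, 22), Rational(1, 2)) = Mul(Rational(7, 22), Pow(66, Rational(1, 2)))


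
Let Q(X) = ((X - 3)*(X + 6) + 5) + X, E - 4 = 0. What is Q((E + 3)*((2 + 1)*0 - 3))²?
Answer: 118336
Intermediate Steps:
E = 4 (E = 4 + 0 = 4)
Q(X) = 5 + X + (-3 + X)*(6 + X) (Q(X) = ((-3 + X)*(6 + X) + 5) + X = (5 + (-3 + X)*(6 + X)) + X = 5 + X + (-3 + X)*(6 + X))
Q((E + 3)*((2 + 1)*0 - 3))² = (-13 + ((4 + 3)*((2 + 1)*0 - 3))² + 4*((4 + 3)*((2 + 1)*0 - 3)))² = (-13 + (7*(3*0 - 3))² + 4*(7*(3*0 - 3)))² = (-13 + (7*(0 - 3))² + 4*(7*(0 - 3)))² = (-13 + (7*(-3))² + 4*(7*(-3)))² = (-13 + (-21)² + 4*(-21))² = (-13 + 441 - 84)² = 344² = 118336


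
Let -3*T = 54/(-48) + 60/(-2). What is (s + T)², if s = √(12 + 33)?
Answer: 9769/64 + 249*√5/4 ≈ 291.84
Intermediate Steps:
s = 3*√5 (s = √45 = 3*√5 ≈ 6.7082)
T = 83/8 (T = -(54/(-48) + 60/(-2))/3 = -(54*(-1/48) + 60*(-½))/3 = -(-9/8 - 30)/3 = -⅓*(-249/8) = 83/8 ≈ 10.375)
(s + T)² = (3*√5 + 83/8)² = (83/8 + 3*√5)²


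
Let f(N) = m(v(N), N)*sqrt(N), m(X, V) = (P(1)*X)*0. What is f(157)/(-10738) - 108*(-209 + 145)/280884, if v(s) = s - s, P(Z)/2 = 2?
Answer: 576/23407 ≈ 0.024608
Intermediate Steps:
P(Z) = 4 (P(Z) = 2*2 = 4)
v(s) = 0
m(X, V) = 0 (m(X, V) = (4*X)*0 = 0)
f(N) = 0 (f(N) = 0*sqrt(N) = 0)
f(157)/(-10738) - 108*(-209 + 145)/280884 = 0/(-10738) - 108*(-209 + 145)/280884 = 0*(-1/10738) - 108*(-64)*(1/280884) = 0 + 6912*(1/280884) = 0 + 576/23407 = 576/23407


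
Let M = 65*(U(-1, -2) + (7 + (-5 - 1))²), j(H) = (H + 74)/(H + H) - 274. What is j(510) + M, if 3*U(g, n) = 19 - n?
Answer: 62876/255 ≈ 246.57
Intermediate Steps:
U(g, n) = 19/3 - n/3 (U(g, n) = (19 - n)/3 = 19/3 - n/3)
j(H) = -274 + (74 + H)/(2*H) (j(H) = (74 + H)/((2*H)) - 274 = (74 + H)*(1/(2*H)) - 274 = (74 + H)/(2*H) - 274 = -274 + (74 + H)/(2*H))
M = 520 (M = 65*((19/3 - ⅓*(-2)) + (7 + (-5 - 1))²) = 65*((19/3 + ⅔) + (7 - 6)²) = 65*(7 + 1²) = 65*(7 + 1) = 65*8 = 520)
j(510) + M = (-547/2 + 37/510) + 520 = -69724/255 + 520 = 62876/255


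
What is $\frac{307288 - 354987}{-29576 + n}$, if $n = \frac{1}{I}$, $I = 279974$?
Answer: $\frac{13354479826}{8280511023} \approx 1.6128$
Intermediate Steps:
$n = \frac{1}{279974} \approx 3.5718 \cdot 10^{-6}$
$\frac{307288 - 354987}{-29576 + n} = \frac{307288 - 354987}{-29576 + \frac{1}{279974}} = - \frac{47699}{- \frac{8280511023}{279974}} = \left(-47699\right) \left(- \frac{279974}{8280511023}\right) = \frac{13354479826}{8280511023}$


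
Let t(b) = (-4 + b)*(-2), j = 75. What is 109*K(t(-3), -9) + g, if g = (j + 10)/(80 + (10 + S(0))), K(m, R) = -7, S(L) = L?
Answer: -13717/18 ≈ -762.06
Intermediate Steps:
t(b) = 8 - 2*b
g = 17/18 (g = (75 + 10)/(80 + (10 + 0)) = 85/(80 + 10) = 85/90 = 85*(1/90) = 17/18 ≈ 0.94444)
109*K(t(-3), -9) + g = 109*(-7) + 17/18 = -763 + 17/18 = -13717/18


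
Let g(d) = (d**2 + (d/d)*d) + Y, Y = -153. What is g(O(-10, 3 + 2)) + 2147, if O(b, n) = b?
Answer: 2084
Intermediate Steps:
g(d) = -153 + d + d**2 (g(d) = (d**2 + (d/d)*d) - 153 = (d**2 + 1*d) - 153 = (d**2 + d) - 153 = (d + d**2) - 153 = -153 + d + d**2)
g(O(-10, 3 + 2)) + 2147 = (-153 - 10 + (-10)**2) + 2147 = (-153 - 10 + 100) + 2147 = -63 + 2147 = 2084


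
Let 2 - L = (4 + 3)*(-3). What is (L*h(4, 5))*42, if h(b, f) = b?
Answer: 3864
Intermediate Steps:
L = 23 (L = 2 - (4 + 3)*(-3) = 2 - 7*(-3) = 2 - 1*(-21) = 2 + 21 = 23)
(L*h(4, 5))*42 = (23*4)*42 = 92*42 = 3864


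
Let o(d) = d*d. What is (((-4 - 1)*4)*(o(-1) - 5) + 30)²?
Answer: 12100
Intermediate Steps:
o(d) = d²
(((-4 - 1)*4)*(o(-1) - 5) + 30)² = (((-4 - 1)*4)*((-1)² - 5) + 30)² = ((-5*4)*(1 - 5) + 30)² = (-20*(-4) + 30)² = (80 + 30)² = 110² = 12100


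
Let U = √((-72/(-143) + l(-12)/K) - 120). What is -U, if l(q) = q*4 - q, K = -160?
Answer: -I*√975593190/2860 ≈ -10.921*I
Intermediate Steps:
l(q) = 3*q (l(q) = 4*q - q = 3*q)
U = I*√975593190/2860 (U = √((-72/(-143) + (3*(-12))/(-160)) - 120) = √((-72*(-1/143) - 36*(-1/160)) - 120) = √((72/143 + 9/40) - 120) = √(4167/5720 - 120) = √(-682233/5720) = I*√975593190/2860 ≈ 10.921*I)
-U = -I*√975593190/2860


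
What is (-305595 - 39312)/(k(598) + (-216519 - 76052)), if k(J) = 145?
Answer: 344907/292426 ≈ 1.1795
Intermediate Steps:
(-305595 - 39312)/(k(598) + (-216519 - 76052)) = (-305595 - 39312)/(145 + (-216519 - 76052)) = -344907/(145 - 292571) = -344907/(-292426) = -344907*(-1/292426) = 344907/292426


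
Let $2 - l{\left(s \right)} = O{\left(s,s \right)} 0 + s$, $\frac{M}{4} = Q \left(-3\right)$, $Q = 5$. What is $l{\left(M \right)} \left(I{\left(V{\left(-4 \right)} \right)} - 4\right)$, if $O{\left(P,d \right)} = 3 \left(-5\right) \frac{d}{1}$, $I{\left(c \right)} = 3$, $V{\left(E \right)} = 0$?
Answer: $-62$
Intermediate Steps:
$O{\left(P,d \right)} = - 15 d$ ($O{\left(P,d \right)} = - 15 d 1 = - 15 d$)
$M = -60$ ($M = 4 \cdot 5 \left(-3\right) = 4 \left(-15\right) = -60$)
$l{\left(s \right)} = 2 - s$ ($l{\left(s \right)} = 2 - \left(- 15 s 0 + s\right) = 2 - \left(0 + s\right) = 2 - s$)
$l{\left(M \right)} \left(I{\left(V{\left(-4 \right)} \right)} - 4\right) = \left(2 - -60\right) \left(3 - 4\right) = \left(2 + 60\right) \left(3 - 4\right) = 62 \left(-1\right) = -62$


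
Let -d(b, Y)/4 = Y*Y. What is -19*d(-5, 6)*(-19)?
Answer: -51984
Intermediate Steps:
d(b, Y) = -4*Y² (d(b, Y) = -4*Y*Y = -4*Y²)
-19*d(-5, 6)*(-19) = -(-76)*6²*(-19) = -(-76)*36*(-19) = -19*(-144)*(-19) = 2736*(-19) = -51984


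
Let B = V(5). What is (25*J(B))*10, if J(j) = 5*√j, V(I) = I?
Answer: 1250*√5 ≈ 2795.1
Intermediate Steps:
B = 5
(25*J(B))*10 = (25*(5*√5))*10 = (125*√5)*10 = 1250*√5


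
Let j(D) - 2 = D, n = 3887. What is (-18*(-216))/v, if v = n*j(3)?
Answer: 3888/19435 ≈ 0.20005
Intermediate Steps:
j(D) = 2 + D
v = 19435 (v = 3887*(2 + 3) = 3887*5 = 19435)
(-18*(-216))/v = -18*(-216)/19435 = 3888*(1/19435) = 3888/19435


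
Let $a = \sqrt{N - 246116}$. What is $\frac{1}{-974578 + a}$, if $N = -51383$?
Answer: $- \frac{974578}{949802575583} - \frac{i \sqrt{297499}}{949802575583} \approx -1.0261 \cdot 10^{-6} - 5.7426 \cdot 10^{-10} i$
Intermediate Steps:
$a = i \sqrt{297499}$ ($a = \sqrt{-51383 - 246116} = \sqrt{-297499} = i \sqrt{297499} \approx 545.43 i$)
$\frac{1}{-974578 + a} = \frac{1}{-974578 + i \sqrt{297499}}$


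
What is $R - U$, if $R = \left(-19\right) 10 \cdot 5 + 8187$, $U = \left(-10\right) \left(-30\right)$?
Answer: $6937$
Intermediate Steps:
$U = 300$
$R = 7237$ ($R = \left(-190\right) 5 + 8187 = -950 + 8187 = 7237$)
$R - U = 7237 - 300 = 6937$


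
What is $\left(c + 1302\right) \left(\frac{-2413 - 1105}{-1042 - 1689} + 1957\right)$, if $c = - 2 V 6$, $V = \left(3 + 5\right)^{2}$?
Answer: $\frac{2855877390}{2731} \approx 1.0457 \cdot 10^{6}$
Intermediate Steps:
$V = 64$ ($V = 8^{2} = 64$)
$c = -768$ ($c = \left(-2\right) 64 \cdot 6 = \left(-128\right) 6 = -768$)
$\left(c + 1302\right) \left(\frac{-2413 - 1105}{-1042 - 1689} + 1957\right) = \left(-768 + 1302\right) \left(\frac{-2413 - 1105}{-1042 - 1689} + 1957\right) = 534 \left(- \frac{3518}{-2731} + 1957\right) = 534 \left(\left(-3518\right) \left(- \frac{1}{2731}\right) + 1957\right) = 534 \left(\frac{3518}{2731} + 1957\right) = 534 \cdot \frac{5348085}{2731} = \frac{2855877390}{2731}$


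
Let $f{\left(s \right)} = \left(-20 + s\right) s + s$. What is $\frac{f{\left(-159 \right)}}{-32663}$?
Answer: $- \frac{318}{367} \approx -0.86648$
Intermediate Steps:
$f{\left(s \right)} = s + s \left(-20 + s\right)$ ($f{\left(s \right)} = s \left(-20 + s\right) + s = s + s \left(-20 + s\right)$)
$\frac{f{\left(-159 \right)}}{-32663} = \frac{\left(-159\right) \left(-19 - 159\right)}{-32663} = \left(-159\right) \left(-178\right) \left(- \frac{1}{32663}\right) = 28302 \left(- \frac{1}{32663}\right) = - \frac{318}{367}$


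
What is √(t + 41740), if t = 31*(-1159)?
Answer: √5811 ≈ 76.230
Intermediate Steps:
t = -35929
√(t + 41740) = √(-35929 + 41740) = √5811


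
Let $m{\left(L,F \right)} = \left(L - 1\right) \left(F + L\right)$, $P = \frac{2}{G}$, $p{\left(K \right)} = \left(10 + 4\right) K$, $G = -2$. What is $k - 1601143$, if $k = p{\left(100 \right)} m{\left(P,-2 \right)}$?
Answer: $-1592743$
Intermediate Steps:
$p{\left(K \right)} = 14 K$
$P = -1$ ($P = \frac{2}{-2} = 2 \left(- \frac{1}{2}\right) = -1$)
$m{\left(L,F \right)} = \left(-1 + L\right) \left(F + L\right)$
$k = 8400$ ($k = 14 \cdot 100 \left(\left(-1\right)^{2} - -2 - -1 - -2\right) = 1400 \left(1 + 2 + 1 + 2\right) = 1400 \cdot 6 = 8400$)
$k - 1601143 = 8400 - 1601143 = -1592743$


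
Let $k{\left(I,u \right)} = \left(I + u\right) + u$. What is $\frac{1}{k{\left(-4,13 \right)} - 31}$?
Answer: $- \frac{1}{9} \approx -0.11111$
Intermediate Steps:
$k{\left(I,u \right)} = I + 2 u$
$\frac{1}{k{\left(-4,13 \right)} - 31} = \frac{1}{\left(-4 + 2 \cdot 13\right) - 31} = \frac{1}{\left(-4 + 26\right) - 31} = \frac{1}{22 - 31} = \frac{1}{-9} = - \frac{1}{9}$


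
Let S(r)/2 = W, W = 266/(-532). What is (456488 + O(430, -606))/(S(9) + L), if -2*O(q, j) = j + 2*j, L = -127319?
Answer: -457397/127320 ≈ -3.5925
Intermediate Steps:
O(q, j) = -3*j/2 (O(q, j) = -(j + 2*j)/2 = -3*j/2)
W = -1/2 (W = 266*(-1/532) = -1/2 ≈ -0.50000)
S(r) = -1 (S(r) = 2*(-1/2) = -1)
(456488 + O(430, -606))/(S(9) + L) = (456488 - 3/2*(-606))/(-1 - 127319) = (456488 + 909)/(-127320) = 457397*(-1/127320) = -457397/127320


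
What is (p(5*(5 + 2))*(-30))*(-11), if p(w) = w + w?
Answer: 23100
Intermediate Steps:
p(w) = 2*w
(p(5*(5 + 2))*(-30))*(-11) = ((2*(5*(5 + 2)))*(-30))*(-11) = ((2*(5*7))*(-30))*(-11) = ((2*35)*(-30))*(-11) = (70*(-30))*(-11) = -2100*(-11) = 23100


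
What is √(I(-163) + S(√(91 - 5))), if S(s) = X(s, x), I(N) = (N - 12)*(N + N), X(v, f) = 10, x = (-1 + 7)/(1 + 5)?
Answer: 6*√1585 ≈ 238.87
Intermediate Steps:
x = 1 (x = 6/6 = 6*(⅙) = 1)
I(N) = 2*N*(-12 + N) (I(N) = (-12 + N)*(2*N) = 2*N*(-12 + N))
S(s) = 10
√(I(-163) + S(√(91 - 5))) = √(2*(-163)*(-12 - 163) + 10) = √(2*(-163)*(-175) + 10) = √(57050 + 10) = √57060 = 6*√1585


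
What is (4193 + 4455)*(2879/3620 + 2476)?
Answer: 19384489838/905 ≈ 2.1419e+7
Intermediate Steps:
(4193 + 4455)*(2879/3620 + 2476) = 8648*(2879*(1/3620) + 2476) = 8648*(2879/3620 + 2476) = 8648*(8965999/3620) = 19384489838/905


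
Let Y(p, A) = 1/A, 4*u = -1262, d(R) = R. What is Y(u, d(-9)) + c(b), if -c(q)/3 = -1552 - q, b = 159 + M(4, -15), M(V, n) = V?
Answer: 46304/9 ≈ 5144.9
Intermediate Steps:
u = -631/2 (u = (¼)*(-1262) = -631/2 ≈ -315.50)
b = 163 (b = 159 + 4 = 163)
c(q) = 4656 + 3*q (c(q) = -3*(-1552 - q) = 4656 + 3*q)
Y(u, d(-9)) + c(b) = 1/(-9) + (4656 + 3*163) = -⅑ + (4656 + 489) = -⅑ + 5145 = 46304/9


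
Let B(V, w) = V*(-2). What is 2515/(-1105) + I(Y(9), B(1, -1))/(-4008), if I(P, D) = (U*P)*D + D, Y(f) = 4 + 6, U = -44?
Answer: -1105031/442884 ≈ -2.4951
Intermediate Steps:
B(V, w) = -2*V
Y(f) = 10
I(P, D) = D - 44*D*P (I(P, D) = (-44*P)*D + D = -44*D*P + D = D - 44*D*P)
2515/(-1105) + I(Y(9), B(1, -1))/(-4008) = 2515/(-1105) + ((-2*1)*(1 - 44*10))/(-4008) = 2515*(-1/1105) - 2*(1 - 440)*(-1/4008) = -503/221 - 2*(-439)*(-1/4008) = -503/221 + 878*(-1/4008) = -503/221 - 439/2004 = -1105031/442884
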